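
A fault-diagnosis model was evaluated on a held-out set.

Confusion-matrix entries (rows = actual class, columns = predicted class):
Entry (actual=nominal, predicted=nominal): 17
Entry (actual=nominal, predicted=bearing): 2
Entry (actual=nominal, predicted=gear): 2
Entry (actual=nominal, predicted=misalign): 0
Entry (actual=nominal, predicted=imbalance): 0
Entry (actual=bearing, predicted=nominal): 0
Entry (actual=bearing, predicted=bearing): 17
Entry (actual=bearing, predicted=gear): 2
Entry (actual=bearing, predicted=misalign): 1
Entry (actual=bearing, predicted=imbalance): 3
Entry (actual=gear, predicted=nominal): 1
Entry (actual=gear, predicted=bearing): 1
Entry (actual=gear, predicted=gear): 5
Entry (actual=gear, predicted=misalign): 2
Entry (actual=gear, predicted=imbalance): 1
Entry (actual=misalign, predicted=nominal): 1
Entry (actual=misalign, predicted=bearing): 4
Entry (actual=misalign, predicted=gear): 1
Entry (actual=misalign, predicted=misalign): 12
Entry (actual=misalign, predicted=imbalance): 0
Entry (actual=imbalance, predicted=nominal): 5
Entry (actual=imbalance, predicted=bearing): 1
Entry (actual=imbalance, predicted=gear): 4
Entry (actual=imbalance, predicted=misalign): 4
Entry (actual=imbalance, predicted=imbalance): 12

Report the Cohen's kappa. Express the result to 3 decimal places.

Observed agreement pₒ = trace/N = 63/98 = 0.6429
Expected agreement pₑ = Σ (rowᵢ·colᵢ)/N² = (21·24 + 23·25 + 10·14 + 18·19 + 26·16)/98² = 0.2059
κ = (pₒ − pₑ)/(1 − pₑ) = (0.6429 − 0.2059)/(1 − 0.2059) = 0.550

0.550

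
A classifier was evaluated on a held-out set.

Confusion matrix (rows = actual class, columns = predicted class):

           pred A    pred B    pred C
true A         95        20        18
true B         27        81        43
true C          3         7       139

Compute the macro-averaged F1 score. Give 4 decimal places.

Per-class F1 score (2·TP/(2·TP+FP+FN)):
  A: TP=95, FP=27+3=30, FN=20+18=38 → 190/258 = 0.73643
  B: TP=81, FP=20+7=27, FN=27+43=70 → 162/259 = 0.62548
  C: TP=139, FP=18+43=61, FN=3+7=10 → 278/349 = 0.79656
Macro-F1 score = mean = (0.73643 + 0.62548 + 0.79656) / 3 = 0.7195

0.7195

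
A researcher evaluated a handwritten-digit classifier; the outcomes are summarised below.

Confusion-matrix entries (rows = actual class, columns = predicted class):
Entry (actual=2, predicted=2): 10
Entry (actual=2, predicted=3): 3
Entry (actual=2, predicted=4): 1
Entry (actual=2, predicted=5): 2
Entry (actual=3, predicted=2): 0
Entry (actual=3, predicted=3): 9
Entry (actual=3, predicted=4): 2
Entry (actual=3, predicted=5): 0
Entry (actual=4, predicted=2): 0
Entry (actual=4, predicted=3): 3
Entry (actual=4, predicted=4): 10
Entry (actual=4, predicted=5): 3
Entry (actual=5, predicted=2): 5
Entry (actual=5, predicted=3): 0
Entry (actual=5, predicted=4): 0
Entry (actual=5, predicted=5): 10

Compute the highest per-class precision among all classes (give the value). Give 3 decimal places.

Per-class precision (TP/(TP+FP)):
  2: TP=10, FP=0+0+5=5 → 10/15 = 0.6667
  3: TP=9, FP=3+3+0=6 → 9/15 = 0.6000
  4: TP=10, FP=1+2+0=3 → 10/13 = 0.7692
  5: TP=10, FP=2+0+3=5 → 10/15 = 0.6667
Highest is class '4' with precision = 0.769.

0.769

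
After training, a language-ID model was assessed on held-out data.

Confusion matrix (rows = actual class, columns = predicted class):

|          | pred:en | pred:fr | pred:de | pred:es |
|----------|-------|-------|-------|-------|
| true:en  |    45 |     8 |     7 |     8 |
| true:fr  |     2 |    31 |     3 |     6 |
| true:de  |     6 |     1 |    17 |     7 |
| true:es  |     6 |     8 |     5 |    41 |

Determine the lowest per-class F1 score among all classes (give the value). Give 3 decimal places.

0.540

Per-class F1 score (2·TP/(2·TP+FP+FN)):
  en: TP=45, FP=2+6+6=14, FN=8+7+8=23 → 90/127 = 0.7087
  fr: TP=31, FP=8+1+8=17, FN=2+3+6=11 → 62/90 = 0.6889
  de: TP=17, FP=7+3+5=15, FN=6+1+7=14 → 34/63 = 0.5397
  es: TP=41, FP=8+6+7=21, FN=6+8+5=19 → 82/122 = 0.6721
Lowest is class 'de' with F1 score = 0.540.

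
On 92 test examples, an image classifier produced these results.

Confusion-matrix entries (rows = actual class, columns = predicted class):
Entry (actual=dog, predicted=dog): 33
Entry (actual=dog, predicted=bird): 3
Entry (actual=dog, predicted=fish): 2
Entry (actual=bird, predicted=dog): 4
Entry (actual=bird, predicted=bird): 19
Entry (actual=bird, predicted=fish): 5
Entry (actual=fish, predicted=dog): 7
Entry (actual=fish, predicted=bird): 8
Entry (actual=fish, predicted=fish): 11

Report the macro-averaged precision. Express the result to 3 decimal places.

0.665

Per-class precision (TP/(TP+FP)):
  dog: TP=33, FP=4+7=11 → 33/44 = 0.7500
  bird: TP=19, FP=3+8=11 → 19/30 = 0.6333
  fish: TP=11, FP=2+5=7 → 11/18 = 0.6111
Macro-precision = mean = (0.7500 + 0.6333 + 0.6111) / 3 = 0.665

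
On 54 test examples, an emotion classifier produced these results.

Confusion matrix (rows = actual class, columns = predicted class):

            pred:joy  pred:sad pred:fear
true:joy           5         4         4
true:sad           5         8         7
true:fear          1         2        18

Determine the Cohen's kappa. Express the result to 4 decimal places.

0.3408

Observed agreement pₒ = trace/N = 31/54 = 0.57407
Expected agreement pₑ = Σ (rowᵢ·colᵢ)/N² = (13·11 + 20·14 + 21·29)/54² = 0.35391
κ = (pₒ − pₑ)/(1 − pₑ) = (0.57407 − 0.35391)/(1 − 0.35391) = 0.3408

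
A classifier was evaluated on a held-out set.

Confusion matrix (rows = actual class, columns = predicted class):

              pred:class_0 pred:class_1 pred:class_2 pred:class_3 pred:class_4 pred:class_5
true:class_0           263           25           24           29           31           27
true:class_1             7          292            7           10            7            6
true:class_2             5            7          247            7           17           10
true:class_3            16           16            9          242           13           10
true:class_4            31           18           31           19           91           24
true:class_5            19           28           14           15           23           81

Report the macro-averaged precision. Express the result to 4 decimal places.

0.6727

Per-class precision (TP/(TP+FP)):
  class_0: TP=263, FP=7+5+16+31+19=78 → 263/341 = 0.77126
  class_1: TP=292, FP=25+7+16+18+28=94 → 292/386 = 0.75648
  class_2: TP=247, FP=24+7+9+31+14=85 → 247/332 = 0.74398
  class_3: TP=242, FP=29+10+7+19+15=80 → 242/322 = 0.75155
  class_4: TP=91, FP=31+7+17+13+23=91 → 91/182 = 0.50000
  class_5: TP=81, FP=27+6+10+10+24=77 → 81/158 = 0.51266
Macro-precision = mean = (0.77126 + 0.75648 + 0.74398 + 0.75155 + 0.50000 + 0.51266) / 6 = 0.6727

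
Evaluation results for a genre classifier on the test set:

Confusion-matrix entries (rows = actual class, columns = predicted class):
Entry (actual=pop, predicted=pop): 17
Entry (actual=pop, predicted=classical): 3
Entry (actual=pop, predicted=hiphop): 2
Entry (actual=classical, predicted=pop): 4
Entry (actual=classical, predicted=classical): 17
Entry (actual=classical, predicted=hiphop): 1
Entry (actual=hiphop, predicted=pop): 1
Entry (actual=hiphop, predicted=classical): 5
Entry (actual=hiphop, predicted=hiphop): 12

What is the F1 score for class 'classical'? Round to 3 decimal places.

0.723

One-vs-rest for 'classical': TP = diagonal; FP = other classes predicted 'classical'; FN = 'classical' predicted as other.
F1 score = 2·TP/(2·TP+FP+FN).
classical: TP=17, FP=3+5=8, FN=4+1=5 → 34/47 = 0.7234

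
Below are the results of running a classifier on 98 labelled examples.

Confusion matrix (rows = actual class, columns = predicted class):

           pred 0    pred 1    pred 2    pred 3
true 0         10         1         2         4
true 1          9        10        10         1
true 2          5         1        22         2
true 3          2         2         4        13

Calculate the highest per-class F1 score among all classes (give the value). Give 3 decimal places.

Per-class F1 score (2·TP/(2·TP+FP+FN)):
  0: TP=10, FP=9+5+2=16, FN=1+2+4=7 → 20/43 = 0.4651
  1: TP=10, FP=1+1+2=4, FN=9+10+1=20 → 20/44 = 0.4545
  2: TP=22, FP=2+10+4=16, FN=5+1+2=8 → 44/68 = 0.6471
  3: TP=13, FP=4+1+2=7, FN=2+2+4=8 → 26/41 = 0.6341
Highest is class '2' with F1 score = 0.647.

0.647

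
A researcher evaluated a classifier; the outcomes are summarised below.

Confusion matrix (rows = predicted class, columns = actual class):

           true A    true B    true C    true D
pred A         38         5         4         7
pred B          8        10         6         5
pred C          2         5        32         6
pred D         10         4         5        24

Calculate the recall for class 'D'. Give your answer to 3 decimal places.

recall = TP/(TP+FN).
D: TP=24, FN=7+5+6=18 → 24/42 = 0.5714

0.571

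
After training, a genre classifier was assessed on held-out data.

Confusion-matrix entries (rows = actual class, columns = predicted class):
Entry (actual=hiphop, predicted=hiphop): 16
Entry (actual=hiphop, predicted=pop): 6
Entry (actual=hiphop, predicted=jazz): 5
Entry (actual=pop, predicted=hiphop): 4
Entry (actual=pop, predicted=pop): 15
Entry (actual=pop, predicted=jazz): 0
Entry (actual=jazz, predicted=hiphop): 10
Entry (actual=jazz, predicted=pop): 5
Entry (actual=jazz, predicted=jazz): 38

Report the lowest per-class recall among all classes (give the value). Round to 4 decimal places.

Per-class recall (TP/(TP+FN)):
  hiphop: TP=16, FN=6+5=11 → 16/27 = 0.59259
  pop: TP=15, FN=4+0=4 → 15/19 = 0.78947
  jazz: TP=38, FN=10+5=15 → 38/53 = 0.71698
Lowest is class 'hiphop' with recall = 0.5926.

0.5926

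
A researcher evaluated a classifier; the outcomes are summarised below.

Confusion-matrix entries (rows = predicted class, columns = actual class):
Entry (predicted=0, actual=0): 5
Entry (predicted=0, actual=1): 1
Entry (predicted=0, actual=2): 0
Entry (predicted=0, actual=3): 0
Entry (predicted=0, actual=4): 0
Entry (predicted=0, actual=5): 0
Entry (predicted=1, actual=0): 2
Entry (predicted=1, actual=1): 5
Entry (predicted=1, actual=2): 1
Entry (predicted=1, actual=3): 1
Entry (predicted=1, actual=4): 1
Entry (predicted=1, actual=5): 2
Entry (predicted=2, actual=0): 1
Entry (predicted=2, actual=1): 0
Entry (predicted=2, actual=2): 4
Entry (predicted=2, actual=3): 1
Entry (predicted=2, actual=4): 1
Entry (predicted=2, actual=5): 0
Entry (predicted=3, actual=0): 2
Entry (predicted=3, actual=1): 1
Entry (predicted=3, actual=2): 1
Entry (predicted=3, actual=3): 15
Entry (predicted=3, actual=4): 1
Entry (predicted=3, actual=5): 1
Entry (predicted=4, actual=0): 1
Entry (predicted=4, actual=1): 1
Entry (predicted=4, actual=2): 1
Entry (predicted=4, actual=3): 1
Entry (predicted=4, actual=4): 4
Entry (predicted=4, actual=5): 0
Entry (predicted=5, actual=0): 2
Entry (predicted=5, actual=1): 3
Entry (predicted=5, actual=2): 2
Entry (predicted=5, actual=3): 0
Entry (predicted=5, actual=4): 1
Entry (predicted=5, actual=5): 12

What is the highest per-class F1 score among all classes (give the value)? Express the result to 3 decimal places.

0.769

Per-class F1 score (2·TP/(2·TP+FP+FN)):
  0: TP=5, FP=1+0+0+0+0=1, FN=2+1+2+1+2=8 → 10/19 = 0.5263
  1: TP=5, FP=2+1+1+1+2=7, FN=1+0+1+1+3=6 → 10/23 = 0.4348
  2: TP=4, FP=1+0+1+1+0=3, FN=0+1+1+1+2=5 → 8/16 = 0.5000
  3: TP=15, FP=2+1+1+1+1=6, FN=0+1+1+1+0=3 → 30/39 = 0.7692
  4: TP=4, FP=1+1+1+1+0=4, FN=0+1+1+1+1=4 → 8/16 = 0.5000
  5: TP=12, FP=2+3+2+0+1=8, FN=0+2+0+1+0=3 → 24/35 = 0.6857
Highest is class '3' with F1 score = 0.769.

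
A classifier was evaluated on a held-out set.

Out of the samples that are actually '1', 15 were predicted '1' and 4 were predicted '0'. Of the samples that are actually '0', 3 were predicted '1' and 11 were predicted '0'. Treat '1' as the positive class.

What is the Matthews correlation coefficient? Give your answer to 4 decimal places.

0.5709

MCC = (TP·TN − FP·FN) / √((TP+FP)(TP+FN)(TN+FP)(TN+FN))
Numerator = 15·11 − 3·4 = 153
Denominator = √(18·19·14·15) = √71820 = 267.9925
MCC = 153 / 267.9925 = 0.5709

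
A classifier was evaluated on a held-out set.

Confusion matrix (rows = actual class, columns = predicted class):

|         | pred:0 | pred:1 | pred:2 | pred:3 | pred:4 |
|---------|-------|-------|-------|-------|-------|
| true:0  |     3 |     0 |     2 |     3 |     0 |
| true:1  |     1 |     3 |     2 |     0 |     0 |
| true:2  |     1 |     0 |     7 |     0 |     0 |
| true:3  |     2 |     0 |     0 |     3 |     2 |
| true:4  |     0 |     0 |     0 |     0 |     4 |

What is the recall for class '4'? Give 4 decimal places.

1.0000

Treat '4' as positive and all other classes as negative.
recall = TP/(TP+FN).
4: TP=4, FN=0+0+0+0=0 → 4/4 = 1.00000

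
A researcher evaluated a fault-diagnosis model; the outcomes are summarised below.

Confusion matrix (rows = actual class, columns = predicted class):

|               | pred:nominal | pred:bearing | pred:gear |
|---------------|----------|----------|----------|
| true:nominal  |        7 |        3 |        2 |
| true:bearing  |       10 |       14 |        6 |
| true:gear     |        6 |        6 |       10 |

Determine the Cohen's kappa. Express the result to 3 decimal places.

Observed agreement pₒ = trace/N = 31/64 = 0.4844
Expected agreement pₑ = Σ (rowᵢ·colᵢ)/N² = (12·23 + 30·23 + 22·18)/64² = 0.3325
κ = (pₒ − pₑ)/(1 − pₑ) = (0.4844 − 0.3325)/(1 − 0.3325) = 0.228

0.228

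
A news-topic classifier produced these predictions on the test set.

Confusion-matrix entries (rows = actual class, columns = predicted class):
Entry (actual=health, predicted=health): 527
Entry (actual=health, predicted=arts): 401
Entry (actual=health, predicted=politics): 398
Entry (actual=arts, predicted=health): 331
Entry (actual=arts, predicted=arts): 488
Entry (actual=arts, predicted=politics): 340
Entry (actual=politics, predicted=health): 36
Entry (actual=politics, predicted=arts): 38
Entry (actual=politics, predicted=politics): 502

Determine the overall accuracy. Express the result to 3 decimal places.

Accuracy = trace / total = (527+488+502=1517) / 3061 = 1517/3061 = 0.496

0.496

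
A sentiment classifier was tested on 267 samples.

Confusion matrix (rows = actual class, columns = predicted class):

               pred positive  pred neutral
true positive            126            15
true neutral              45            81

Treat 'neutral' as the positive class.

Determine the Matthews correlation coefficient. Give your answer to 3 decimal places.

0.558

MCC = (TP·TN − FP·FN) / √((TP+FP)(TP+FN)(TN+FP)(TN+FN))
Numerator = 81·126 − 15·45 = 9531
Denominator = √(96·126·141·171) = √291646656 = 17077.6654
MCC = 9531 / 17077.6654 = 0.558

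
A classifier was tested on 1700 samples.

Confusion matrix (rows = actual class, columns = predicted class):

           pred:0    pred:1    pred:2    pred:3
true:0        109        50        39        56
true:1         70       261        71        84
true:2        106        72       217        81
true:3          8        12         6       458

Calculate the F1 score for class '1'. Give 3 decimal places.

0.593

F1 score = 2·TP/(2·TP+FP+FN).
1: TP=261, FP=50+72+12=134, FN=70+71+84=225 → 522/881 = 0.5925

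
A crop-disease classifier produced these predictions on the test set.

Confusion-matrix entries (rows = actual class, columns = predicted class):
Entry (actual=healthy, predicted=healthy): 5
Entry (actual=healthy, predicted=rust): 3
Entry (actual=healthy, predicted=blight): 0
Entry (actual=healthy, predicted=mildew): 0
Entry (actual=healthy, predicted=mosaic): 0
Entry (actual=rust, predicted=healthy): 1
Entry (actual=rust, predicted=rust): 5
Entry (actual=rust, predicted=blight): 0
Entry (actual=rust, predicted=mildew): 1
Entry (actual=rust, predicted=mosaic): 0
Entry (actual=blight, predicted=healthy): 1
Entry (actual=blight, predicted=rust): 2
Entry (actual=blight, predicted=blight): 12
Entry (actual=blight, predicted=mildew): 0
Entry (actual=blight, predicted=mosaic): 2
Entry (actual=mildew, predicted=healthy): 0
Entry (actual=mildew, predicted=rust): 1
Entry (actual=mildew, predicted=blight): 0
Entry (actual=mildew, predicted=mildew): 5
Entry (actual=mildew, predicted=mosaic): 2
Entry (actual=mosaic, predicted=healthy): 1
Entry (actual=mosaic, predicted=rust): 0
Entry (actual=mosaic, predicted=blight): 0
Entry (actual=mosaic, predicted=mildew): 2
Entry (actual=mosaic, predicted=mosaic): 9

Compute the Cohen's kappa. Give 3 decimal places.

0.611

Observed agreement pₒ = trace/N = 36/52 = 0.6923
Expected agreement pₑ = Σ (rowᵢ·colᵢ)/N² = (8·8 + 7·11 + 17·12 + 8·8 + 12·13)/52² = 0.2089
κ = (pₒ − pₑ)/(1 − pₑ) = (0.6923 − 0.2089)/(1 − 0.2089) = 0.611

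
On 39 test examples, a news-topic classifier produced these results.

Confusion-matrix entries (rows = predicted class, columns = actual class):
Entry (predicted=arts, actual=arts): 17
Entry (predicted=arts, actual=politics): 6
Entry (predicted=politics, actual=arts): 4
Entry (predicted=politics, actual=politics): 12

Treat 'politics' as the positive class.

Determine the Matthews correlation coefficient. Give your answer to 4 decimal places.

MCC = (TP·TN − FP·FN) / √((TP+FP)(TP+FN)(TN+FP)(TN+FN))
Numerator = 12·17 − 4·6 = 180
Denominator = √(16·18·21·23) = √139104 = 372.9665
MCC = 180 / 372.9665 = 0.4826

0.4826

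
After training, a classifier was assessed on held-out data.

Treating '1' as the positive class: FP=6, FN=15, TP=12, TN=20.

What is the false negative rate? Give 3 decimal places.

0.556

FNR = FN/(FN+TP) = 15/(15+12) = 0.556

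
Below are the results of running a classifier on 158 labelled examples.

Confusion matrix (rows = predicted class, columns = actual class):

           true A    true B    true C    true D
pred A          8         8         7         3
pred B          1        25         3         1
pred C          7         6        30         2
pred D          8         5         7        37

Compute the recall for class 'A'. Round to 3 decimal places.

recall = TP/(TP+FN).
A: TP=8, FN=1+7+8=16 → 8/24 = 0.3333

0.333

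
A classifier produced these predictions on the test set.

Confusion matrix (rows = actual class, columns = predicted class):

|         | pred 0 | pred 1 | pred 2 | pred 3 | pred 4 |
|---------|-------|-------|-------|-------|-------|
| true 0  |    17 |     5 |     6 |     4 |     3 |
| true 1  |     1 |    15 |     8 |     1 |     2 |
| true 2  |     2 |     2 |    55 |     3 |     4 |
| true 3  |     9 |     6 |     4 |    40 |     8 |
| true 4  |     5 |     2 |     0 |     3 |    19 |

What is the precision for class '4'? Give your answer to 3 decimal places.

precision = TP/(TP+FP).
4: TP=19, FP=3+2+4+8=17 → 19/36 = 0.5278

0.528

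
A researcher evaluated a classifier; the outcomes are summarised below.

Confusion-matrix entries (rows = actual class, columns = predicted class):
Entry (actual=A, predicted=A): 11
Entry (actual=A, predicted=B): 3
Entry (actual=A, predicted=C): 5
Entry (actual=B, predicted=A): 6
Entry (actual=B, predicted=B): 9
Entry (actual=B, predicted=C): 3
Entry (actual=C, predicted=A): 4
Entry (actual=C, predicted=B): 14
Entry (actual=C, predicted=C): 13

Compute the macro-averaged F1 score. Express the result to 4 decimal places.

Per-class F1 score (2·TP/(2·TP+FP+FN)):
  A: TP=11, FP=6+4=10, FN=3+5=8 → 22/40 = 0.55000
  B: TP=9, FP=3+14=17, FN=6+3=9 → 18/44 = 0.40909
  C: TP=13, FP=5+3=8, FN=4+14=18 → 26/52 = 0.50000
Macro-F1 score = mean = (0.55000 + 0.40909 + 0.50000) / 3 = 0.4864

0.4864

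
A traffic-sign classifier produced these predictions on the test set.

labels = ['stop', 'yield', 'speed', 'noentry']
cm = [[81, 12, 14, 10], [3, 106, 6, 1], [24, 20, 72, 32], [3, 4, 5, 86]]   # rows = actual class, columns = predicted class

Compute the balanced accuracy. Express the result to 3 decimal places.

0.743

Balanced accuracy = mean of per-class recall.
  stop: recall = 81/117 = 0.6923
  yield: recall = 106/116 = 0.9138
  speed: recall = 72/148 = 0.4865
  noentry: recall = 86/98 = 0.8776
Mean = (0.6923 + 0.9138 + 0.4865 + 0.8776) / 4 = 0.743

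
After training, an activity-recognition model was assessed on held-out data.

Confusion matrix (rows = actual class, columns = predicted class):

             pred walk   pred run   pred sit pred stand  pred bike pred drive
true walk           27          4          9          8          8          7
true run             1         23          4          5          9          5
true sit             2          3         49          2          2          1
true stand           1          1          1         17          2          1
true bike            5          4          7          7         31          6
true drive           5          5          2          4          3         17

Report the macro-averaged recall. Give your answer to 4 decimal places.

0.5794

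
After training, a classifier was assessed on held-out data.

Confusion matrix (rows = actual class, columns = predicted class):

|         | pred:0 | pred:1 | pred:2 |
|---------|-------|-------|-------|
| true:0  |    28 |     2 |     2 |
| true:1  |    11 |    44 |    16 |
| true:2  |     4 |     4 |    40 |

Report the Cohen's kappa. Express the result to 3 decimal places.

0.610

Observed agreement pₒ = trace/N = 112/151 = 0.7417
Expected agreement pₑ = Σ (rowᵢ·colᵢ)/N² = (32·43 + 71·50 + 48·58)/151² = 0.3381
κ = (pₒ − pₑ)/(1 − pₑ) = (0.7417 − 0.3381)/(1 − 0.3381) = 0.610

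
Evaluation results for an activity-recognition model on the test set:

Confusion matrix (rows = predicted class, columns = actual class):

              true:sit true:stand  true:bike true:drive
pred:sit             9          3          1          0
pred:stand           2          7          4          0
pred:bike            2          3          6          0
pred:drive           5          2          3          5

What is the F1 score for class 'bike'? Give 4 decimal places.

One-vs-rest for 'bike': TP = diagonal; FP = other classes predicted 'bike'; FN = 'bike' predicted as other.
F1 score = 2·TP/(2·TP+FP+FN).
bike: TP=6, FP=2+3+0=5, FN=1+4+3=8 → 12/25 = 0.48000

0.4800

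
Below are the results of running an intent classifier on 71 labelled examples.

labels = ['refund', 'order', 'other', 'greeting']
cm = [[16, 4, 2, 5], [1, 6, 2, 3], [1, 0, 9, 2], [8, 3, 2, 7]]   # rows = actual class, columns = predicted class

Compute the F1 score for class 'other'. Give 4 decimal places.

0.6667

One-vs-rest for 'other': TP = diagonal; FP = other classes predicted 'other'; FN = 'other' predicted as other.
F1 score = 2·TP/(2·TP+FP+FN).
other: TP=9, FP=2+2+2=6, FN=1+0+2=3 → 18/27 = 0.66667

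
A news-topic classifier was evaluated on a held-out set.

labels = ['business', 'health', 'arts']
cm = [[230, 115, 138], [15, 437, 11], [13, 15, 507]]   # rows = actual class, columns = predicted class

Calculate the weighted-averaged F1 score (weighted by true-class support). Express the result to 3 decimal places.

Per-class F1 score (2·TP/(2·TP+FP+FN)):
  business: TP=230, FP=15+13=28, FN=115+138=253 → 460/741 = 0.6208
  health: TP=437, FP=115+15=130, FN=15+11=26 → 874/1030 = 0.8485
  arts: TP=507, FP=138+11=149, FN=13+15=28 → 1014/1191 = 0.8514
Weighted-F1 score = Σ (supportᵢ/N)·F1 scoreᵢ with N=1481: (483/1481)·0.6208 + (463/1481)·0.8485 + (535/1481)·0.8514 = 0.775

0.775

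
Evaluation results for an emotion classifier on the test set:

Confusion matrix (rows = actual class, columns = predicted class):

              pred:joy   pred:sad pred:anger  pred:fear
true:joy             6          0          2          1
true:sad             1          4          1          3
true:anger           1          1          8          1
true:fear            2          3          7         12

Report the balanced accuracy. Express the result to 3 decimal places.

0.585

Balanced accuracy = mean of per-class recall.
  joy: recall = 6/9 = 0.6667
  sad: recall = 4/9 = 0.4444
  anger: recall = 8/11 = 0.7273
  fear: recall = 12/24 = 0.5000
Mean = (0.6667 + 0.4444 + 0.7273 + 0.5000) / 4 = 0.585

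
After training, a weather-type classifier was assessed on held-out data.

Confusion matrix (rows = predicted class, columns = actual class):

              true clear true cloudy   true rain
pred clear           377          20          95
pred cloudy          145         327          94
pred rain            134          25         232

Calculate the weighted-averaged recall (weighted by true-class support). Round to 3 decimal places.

0.646

Per-class recall (TP/(TP+FN)):
  clear: TP=377, FN=145+134=279 → 377/656 = 0.5747
  cloudy: TP=327, FN=20+25=45 → 327/372 = 0.8790
  rain: TP=232, FN=95+94=189 → 232/421 = 0.5511
Weighted-recall = Σ (supportᵢ/N)·recallᵢ with N=1449: (656/1449)·0.5747 + (372/1449)·0.8790 + (421/1449)·0.5511 = 0.646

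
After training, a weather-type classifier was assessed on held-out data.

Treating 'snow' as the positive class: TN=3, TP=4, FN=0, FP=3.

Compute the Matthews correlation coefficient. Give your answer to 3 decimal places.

0.535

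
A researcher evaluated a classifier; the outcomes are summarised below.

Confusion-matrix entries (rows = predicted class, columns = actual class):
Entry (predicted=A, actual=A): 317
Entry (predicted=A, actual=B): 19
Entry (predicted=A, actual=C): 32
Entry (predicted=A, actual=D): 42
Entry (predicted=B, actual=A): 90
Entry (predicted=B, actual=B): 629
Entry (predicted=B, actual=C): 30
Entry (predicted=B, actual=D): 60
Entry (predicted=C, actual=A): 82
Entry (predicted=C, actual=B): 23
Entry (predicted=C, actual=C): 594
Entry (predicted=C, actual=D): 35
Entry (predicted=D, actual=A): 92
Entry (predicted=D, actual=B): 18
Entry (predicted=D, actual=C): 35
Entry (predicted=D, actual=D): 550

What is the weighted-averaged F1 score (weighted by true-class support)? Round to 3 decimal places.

0.783

Per-class F1 score (2·TP/(2·TP+FP+FN)):
  A: TP=317, FP=19+32+42=93, FN=90+82+92=264 → 634/991 = 0.6398
  B: TP=629, FP=90+30+60=180, FN=19+23+18=60 → 1258/1498 = 0.8398
  C: TP=594, FP=82+23+35=140, FN=32+30+35=97 → 1188/1425 = 0.8337
  D: TP=550, FP=92+18+35=145, FN=42+60+35=137 → 1100/1382 = 0.7959
Weighted-F1 score = Σ (supportᵢ/N)·F1 scoreᵢ with N=2648: (581/2648)·0.6398 + (689/2648)·0.8398 + (691/2648)·0.8337 + (687/2648)·0.7959 = 0.783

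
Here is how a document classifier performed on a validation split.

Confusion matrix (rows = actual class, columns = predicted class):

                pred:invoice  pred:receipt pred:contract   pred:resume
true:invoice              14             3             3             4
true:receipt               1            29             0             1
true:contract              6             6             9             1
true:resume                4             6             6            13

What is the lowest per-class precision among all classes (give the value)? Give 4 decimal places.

Per-class precision (TP/(TP+FP)):
  invoice: TP=14, FP=1+6+4=11 → 14/25 = 0.56000
  receipt: TP=29, FP=3+6+6=15 → 29/44 = 0.65909
  contract: TP=9, FP=3+0+6=9 → 9/18 = 0.50000
  resume: TP=13, FP=4+1+1=6 → 13/19 = 0.68421
Lowest is class 'contract' with precision = 0.5000.

0.5000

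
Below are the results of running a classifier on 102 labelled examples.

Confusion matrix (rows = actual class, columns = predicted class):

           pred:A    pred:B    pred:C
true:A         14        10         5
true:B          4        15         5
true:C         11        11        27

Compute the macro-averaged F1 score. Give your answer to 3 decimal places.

Per-class F1 score (2·TP/(2·TP+FP+FN)):
  A: TP=14, FP=4+11=15, FN=10+5=15 → 28/58 = 0.4828
  B: TP=15, FP=10+11=21, FN=4+5=9 → 30/60 = 0.5000
  C: TP=27, FP=5+5=10, FN=11+11=22 → 54/86 = 0.6279
Macro-F1 score = mean = (0.4828 + 0.5000 + 0.6279) / 3 = 0.537

0.537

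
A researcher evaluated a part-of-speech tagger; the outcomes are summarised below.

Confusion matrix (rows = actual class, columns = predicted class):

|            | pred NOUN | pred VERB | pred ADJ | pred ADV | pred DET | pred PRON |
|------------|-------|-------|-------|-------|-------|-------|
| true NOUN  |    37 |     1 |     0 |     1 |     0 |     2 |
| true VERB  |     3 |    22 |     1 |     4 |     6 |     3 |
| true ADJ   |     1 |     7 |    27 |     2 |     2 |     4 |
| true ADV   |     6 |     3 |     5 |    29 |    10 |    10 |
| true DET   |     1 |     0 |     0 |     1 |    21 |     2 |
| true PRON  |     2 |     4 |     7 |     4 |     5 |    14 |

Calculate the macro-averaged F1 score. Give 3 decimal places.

0.601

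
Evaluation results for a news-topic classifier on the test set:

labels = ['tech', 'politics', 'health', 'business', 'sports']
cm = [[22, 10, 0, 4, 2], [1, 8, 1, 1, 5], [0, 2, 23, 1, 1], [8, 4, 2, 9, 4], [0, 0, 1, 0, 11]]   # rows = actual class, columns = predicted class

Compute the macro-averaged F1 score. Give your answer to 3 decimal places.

0.589

Per-class F1 score (2·TP/(2·TP+FP+FN)):
  tech: TP=22, FP=1+0+8+0=9, FN=10+0+4+2=16 → 44/69 = 0.6377
  politics: TP=8, FP=10+2+4+0=16, FN=1+1+1+5=8 → 16/40 = 0.4000
  health: TP=23, FP=0+1+2+1=4, FN=0+2+1+1=4 → 46/54 = 0.8519
  business: TP=9, FP=4+1+1+0=6, FN=8+4+2+4=18 → 18/42 = 0.4286
  sports: TP=11, FP=2+5+1+4=12, FN=0+0+1+0=1 → 22/35 = 0.6286
Macro-F1 score = mean = (0.6377 + 0.4000 + 0.8519 + 0.4286 + 0.6286) / 5 = 0.589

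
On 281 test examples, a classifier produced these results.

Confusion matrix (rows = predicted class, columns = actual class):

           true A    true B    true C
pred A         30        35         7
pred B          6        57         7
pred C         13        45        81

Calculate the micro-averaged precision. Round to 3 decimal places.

0.598

Micro-averaging pools counts across classes: ΣTP=168, ΣFP=113, ΣFN=113.
Micro-precision = TP/(TP+FP) on pooled counts = 0.598 (equals overall accuracy in single-label multiclass).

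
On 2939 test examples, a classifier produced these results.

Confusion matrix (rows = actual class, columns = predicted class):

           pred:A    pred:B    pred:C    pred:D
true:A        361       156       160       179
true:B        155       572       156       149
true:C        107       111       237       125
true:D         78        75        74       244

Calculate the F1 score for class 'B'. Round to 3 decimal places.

0.588

One-vs-rest for 'B': TP = diagonal; FP = other classes predicted 'B'; FN = 'B' predicted as other.
F1 score = 2·TP/(2·TP+FP+FN).
B: TP=572, FP=156+111+75=342, FN=155+156+149=460 → 1144/1946 = 0.5879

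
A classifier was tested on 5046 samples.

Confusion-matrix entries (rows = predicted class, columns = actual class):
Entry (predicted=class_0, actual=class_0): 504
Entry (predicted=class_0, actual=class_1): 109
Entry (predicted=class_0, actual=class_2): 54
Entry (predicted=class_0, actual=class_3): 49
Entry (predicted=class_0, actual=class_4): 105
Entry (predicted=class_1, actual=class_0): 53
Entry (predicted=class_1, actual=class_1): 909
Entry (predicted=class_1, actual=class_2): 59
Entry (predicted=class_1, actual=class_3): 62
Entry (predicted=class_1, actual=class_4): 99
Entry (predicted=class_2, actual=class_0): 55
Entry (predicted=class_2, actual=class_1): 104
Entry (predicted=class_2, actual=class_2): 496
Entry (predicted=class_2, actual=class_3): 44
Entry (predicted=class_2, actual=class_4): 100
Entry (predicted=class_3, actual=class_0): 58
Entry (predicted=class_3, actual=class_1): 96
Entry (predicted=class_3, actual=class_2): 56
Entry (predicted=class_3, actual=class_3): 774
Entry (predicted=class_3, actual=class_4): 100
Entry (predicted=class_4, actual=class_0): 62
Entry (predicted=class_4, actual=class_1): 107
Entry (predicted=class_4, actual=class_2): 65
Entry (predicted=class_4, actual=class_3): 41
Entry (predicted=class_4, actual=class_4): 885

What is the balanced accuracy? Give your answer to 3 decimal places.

0.708

Balanced accuracy = mean of per-class recall.
  class_0: recall = 504/732 = 0.6885
  class_1: recall = 909/1325 = 0.6860
  class_2: recall = 496/730 = 0.6795
  class_3: recall = 774/970 = 0.7979
  class_4: recall = 885/1289 = 0.6866
Mean = (0.6885 + 0.6860 + 0.6795 + 0.7979 + 0.6866) / 5 = 0.708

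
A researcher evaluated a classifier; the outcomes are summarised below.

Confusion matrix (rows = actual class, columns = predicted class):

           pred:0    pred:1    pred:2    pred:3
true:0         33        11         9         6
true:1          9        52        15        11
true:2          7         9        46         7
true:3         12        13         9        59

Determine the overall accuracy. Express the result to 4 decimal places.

0.6169

Accuracy = trace / total = (33+52+46+59=190) / 308 = 190/308 = 0.6169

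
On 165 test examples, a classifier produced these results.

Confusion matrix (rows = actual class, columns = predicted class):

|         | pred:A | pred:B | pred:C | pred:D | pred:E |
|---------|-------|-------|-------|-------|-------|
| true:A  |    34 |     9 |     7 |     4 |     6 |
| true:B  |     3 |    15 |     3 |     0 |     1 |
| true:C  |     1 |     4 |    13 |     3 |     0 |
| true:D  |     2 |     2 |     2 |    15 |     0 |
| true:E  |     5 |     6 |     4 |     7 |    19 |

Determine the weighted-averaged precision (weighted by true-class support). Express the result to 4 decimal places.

Per-class precision (TP/(TP+FP)):
  A: TP=34, FP=3+1+2+5=11 → 34/45 = 0.75556
  B: TP=15, FP=9+4+2+6=21 → 15/36 = 0.41667
  C: TP=13, FP=7+3+2+4=16 → 13/29 = 0.44828
  D: TP=15, FP=4+0+3+7=14 → 15/29 = 0.51724
  E: TP=19, FP=6+1+0+0=7 → 19/26 = 0.73077
Weighted-precision = Σ (supportᵢ/N)·precisionᵢ with N=165: (60/165)·0.75556 + (22/165)·0.41667 + (21/165)·0.44828 + (21/165)·0.51724 + (41/165)·0.73077 = 0.6348

0.6348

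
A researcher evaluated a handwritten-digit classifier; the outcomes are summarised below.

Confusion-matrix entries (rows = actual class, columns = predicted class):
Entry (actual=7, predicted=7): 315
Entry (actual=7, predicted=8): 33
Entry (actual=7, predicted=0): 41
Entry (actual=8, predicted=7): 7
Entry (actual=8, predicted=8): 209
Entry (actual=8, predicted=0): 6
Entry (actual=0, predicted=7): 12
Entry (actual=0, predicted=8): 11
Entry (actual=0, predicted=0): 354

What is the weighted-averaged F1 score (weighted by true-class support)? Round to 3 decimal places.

0.888

Per-class F1 score (2·TP/(2·TP+FP+FN)):
  7: TP=315, FP=7+12=19, FN=33+41=74 → 630/723 = 0.8714
  8: TP=209, FP=33+11=44, FN=7+6=13 → 418/475 = 0.8800
  0: TP=354, FP=41+6=47, FN=12+11=23 → 708/778 = 0.9100
Weighted-F1 score = Σ (supportᵢ/N)·F1 scoreᵢ with N=988: (389/988)·0.8714 + (222/988)·0.8800 + (377/988)·0.9100 = 0.888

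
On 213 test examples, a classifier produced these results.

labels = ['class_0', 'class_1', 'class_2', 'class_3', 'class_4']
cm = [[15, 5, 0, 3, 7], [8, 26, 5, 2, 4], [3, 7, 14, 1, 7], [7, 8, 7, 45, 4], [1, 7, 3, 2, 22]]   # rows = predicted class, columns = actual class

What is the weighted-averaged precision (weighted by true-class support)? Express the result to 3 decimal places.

Per-class precision (TP/(TP+FP)):
  class_0: TP=15, FP=5+0+3+7=15 → 15/30 = 0.5000
  class_1: TP=26, FP=8+5+2+4=19 → 26/45 = 0.5778
  class_2: TP=14, FP=3+7+1+7=18 → 14/32 = 0.4375
  class_3: TP=45, FP=7+8+7+4=26 → 45/71 = 0.6338
  class_4: TP=22, FP=1+7+3+2=13 → 22/35 = 0.6286
Weighted-precision = Σ (supportᵢ/N)·precisionᵢ with N=213: (34/213)·0.5000 + (53/213)·0.5778 + (29/213)·0.4375 + (53/213)·0.6338 + (44/213)·0.6286 = 0.571

0.571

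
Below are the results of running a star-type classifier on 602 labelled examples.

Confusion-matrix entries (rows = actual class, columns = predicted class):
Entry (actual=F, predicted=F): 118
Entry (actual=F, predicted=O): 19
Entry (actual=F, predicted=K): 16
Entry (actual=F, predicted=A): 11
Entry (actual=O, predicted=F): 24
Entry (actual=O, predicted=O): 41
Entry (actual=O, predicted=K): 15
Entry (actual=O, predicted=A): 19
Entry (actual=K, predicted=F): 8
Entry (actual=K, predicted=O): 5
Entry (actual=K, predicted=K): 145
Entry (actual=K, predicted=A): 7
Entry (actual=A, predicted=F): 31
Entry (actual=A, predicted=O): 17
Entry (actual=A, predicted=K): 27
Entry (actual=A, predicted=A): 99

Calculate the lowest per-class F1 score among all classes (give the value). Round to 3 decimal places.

Per-class F1 score (2·TP/(2·TP+FP+FN)):
  F: TP=118, FP=24+8+31=63, FN=19+16+11=46 → 236/345 = 0.6841
  O: TP=41, FP=19+5+17=41, FN=24+15+19=58 → 82/181 = 0.4530
  K: TP=145, FP=16+15+27=58, FN=8+5+7=20 → 290/368 = 0.7880
  A: TP=99, FP=11+19+7=37, FN=31+17+27=75 → 198/310 = 0.6387
Lowest is class 'O' with F1 score = 0.453.

0.453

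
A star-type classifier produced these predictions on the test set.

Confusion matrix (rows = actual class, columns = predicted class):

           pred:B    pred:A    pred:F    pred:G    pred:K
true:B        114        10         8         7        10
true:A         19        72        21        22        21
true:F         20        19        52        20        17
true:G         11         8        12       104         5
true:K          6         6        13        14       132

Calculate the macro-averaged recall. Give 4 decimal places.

0.6301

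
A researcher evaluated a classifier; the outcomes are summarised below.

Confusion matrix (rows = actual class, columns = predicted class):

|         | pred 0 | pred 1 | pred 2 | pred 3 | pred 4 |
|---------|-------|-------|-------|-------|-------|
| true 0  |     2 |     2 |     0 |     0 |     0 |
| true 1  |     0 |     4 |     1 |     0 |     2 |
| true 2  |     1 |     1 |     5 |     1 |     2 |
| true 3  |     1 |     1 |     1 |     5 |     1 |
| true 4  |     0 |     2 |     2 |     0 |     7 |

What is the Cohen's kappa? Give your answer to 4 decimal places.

Observed agreement pₒ = trace/N = 23/41 = 0.56098
Expected agreement pₑ = Σ (rowᵢ·colᵢ)/N² = (4·4 + 7·10 + 10·9 + 9·6 + 11·12)/41² = 0.21535
κ = (pₒ − pₑ)/(1 − pₑ) = (0.56098 − 0.21535)/(1 − 0.21535) = 0.4405

0.4405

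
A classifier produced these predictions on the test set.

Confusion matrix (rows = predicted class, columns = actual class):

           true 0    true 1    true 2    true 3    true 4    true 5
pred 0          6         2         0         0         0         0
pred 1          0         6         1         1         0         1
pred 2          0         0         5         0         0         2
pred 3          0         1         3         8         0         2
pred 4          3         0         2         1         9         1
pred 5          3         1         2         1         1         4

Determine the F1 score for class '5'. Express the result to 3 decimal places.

0.364

One-vs-rest for '5': TP = diagonal; FP = other classes predicted '5'; FN = '5' predicted as other.
F1 score = 2·TP/(2·TP+FP+FN).
5: TP=4, FP=3+1+2+1+1=8, FN=0+1+2+2+1=6 → 8/22 = 0.3636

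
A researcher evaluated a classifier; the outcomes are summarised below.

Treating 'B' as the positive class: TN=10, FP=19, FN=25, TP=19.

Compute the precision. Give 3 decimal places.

0.500

Precision = TP/(TP+FP) = 19/(19+19) = 19/38 = 0.500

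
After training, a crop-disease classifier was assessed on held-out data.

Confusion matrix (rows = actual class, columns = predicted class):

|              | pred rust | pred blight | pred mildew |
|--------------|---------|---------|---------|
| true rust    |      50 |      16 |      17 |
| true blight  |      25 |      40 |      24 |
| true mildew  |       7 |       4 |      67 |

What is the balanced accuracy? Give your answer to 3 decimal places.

0.637

Balanced accuracy = mean of per-class recall.
  rust: recall = 50/83 = 0.6024
  blight: recall = 40/89 = 0.4494
  mildew: recall = 67/78 = 0.8590
Mean = (0.6024 + 0.4494 + 0.8590) / 3 = 0.637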